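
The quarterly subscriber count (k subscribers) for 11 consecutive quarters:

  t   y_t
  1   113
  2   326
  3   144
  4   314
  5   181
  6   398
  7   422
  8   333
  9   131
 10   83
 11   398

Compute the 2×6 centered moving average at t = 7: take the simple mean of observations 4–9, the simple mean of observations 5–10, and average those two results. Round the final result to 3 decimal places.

Sum over 4–9: 314 + 181 + 398 + 422 + 333 + 131 = 1779
Sum over 5–10: 181 + 398 + 422 + 333 + 131 + 83 = 1548
CMA at t=7 = (1779 + 1548) / (2·6) = 3327 / 12 = 277.250

277.250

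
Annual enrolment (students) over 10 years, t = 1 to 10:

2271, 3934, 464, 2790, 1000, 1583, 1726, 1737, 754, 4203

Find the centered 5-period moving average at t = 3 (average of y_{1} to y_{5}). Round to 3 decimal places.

2091.800

Sum of periods 1–5: 2271 + 3934 + 464 + 2790 + 1000 = 10459
Divide by 5: 10459 / 5 = 2091.800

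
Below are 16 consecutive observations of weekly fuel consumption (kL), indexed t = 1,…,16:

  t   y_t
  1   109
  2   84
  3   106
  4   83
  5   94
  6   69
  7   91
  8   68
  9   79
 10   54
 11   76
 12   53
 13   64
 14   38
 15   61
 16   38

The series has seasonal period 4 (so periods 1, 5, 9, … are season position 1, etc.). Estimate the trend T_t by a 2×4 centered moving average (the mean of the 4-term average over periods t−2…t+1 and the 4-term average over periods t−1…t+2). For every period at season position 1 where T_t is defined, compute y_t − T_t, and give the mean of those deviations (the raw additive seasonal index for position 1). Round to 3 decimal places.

7.958

Season position 1 occurs at t = 5, 9, 13 (where T_t is defined).
t=5: T_5 = 86.12500; y_5 − T_5 = 94 − 86.12500 = 7.87500
t=9: T_9 = 71.12500; y_9 − T_9 = 79 − 71.12500 = 7.87500
t=13: T_13 = 55.87500; y_13 − T_13 = 64 − 55.87500 = 8.12500
Mean deviation: (7.87500 + 7.87500 + 8.12500) / 3 = 7.958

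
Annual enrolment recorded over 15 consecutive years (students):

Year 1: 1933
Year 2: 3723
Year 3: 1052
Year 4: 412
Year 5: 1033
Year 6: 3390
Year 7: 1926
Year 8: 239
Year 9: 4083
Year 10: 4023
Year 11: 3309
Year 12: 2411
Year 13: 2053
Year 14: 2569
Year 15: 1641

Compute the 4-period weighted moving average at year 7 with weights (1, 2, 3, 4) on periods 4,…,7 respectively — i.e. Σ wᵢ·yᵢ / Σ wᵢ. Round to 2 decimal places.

2035.20

Weighted sum: 1·412 + 2·1033 + 3·3390 + 4·1926 = 412 + 2066 + 10170 + 7704 = 20352
Weight total: 1 + 2 + 3 + 4 = 10
WMA = 20352 / 10 = 2035.20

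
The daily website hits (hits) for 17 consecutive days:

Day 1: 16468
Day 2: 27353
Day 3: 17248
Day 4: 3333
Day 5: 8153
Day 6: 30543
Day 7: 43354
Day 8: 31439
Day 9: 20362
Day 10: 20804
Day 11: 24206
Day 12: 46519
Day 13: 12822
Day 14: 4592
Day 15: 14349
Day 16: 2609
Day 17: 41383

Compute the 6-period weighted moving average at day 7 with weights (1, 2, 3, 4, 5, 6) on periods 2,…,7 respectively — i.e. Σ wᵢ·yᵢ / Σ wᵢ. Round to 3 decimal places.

Weighted sum: 1·27353 + 2·17248 + 3·3333 + 4·8153 + 5·30543 + 6·43354 = 27353 + 34496 + 9999 + 32612 + 152715 + 260124 = 517299
Weight total: 1 + 2 + 3 + 4 + 5 + 6 = 21
WMA = 517299 / 21 = 24633.286

24633.286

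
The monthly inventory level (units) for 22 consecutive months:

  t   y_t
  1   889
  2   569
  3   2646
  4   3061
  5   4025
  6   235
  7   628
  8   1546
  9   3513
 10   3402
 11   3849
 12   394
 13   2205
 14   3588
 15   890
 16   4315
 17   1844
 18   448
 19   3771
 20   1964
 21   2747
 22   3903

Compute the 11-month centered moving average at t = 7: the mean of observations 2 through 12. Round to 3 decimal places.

2169.818

Sum of periods 2–12: 569 + 2646 + 3061 + 4025 + 235 + 628 + 1546 + 3513 + 3402 + 3849 + 394 = 23868
Divide by 11: 23868 / 11 = 2169.818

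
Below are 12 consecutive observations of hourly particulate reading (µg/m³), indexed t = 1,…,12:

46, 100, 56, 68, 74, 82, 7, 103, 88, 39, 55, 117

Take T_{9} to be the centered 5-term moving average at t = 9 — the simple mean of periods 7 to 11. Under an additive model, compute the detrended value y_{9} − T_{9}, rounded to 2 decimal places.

29.60

Trend T_9 = (7 + 103 + 88 + 39 + 55) / 5 = 292/5 = 58.4000
Detrended value: 88 − 58.4000 = 29.60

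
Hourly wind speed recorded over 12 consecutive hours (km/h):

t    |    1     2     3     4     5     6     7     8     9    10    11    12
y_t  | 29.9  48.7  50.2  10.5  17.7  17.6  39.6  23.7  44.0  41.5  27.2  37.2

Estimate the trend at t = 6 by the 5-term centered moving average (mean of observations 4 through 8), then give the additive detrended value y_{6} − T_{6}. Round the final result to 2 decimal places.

Trend T_6 = (10.5 + 17.7 + 17.6 + 39.6 + 23.7) / 5 = 109.1/5 = 21.8200
Detrended value: 17.6 − 21.8200 = -4.22

-4.22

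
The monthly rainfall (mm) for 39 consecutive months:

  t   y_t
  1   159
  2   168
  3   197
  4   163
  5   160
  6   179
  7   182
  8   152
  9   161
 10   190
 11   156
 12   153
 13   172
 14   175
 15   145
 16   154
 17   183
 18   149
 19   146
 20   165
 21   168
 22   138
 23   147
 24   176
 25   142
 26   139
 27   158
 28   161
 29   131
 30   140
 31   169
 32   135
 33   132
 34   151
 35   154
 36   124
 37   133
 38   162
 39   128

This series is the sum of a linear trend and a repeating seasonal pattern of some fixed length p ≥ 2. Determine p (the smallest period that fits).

7

First differences y_{t+1} − y_t: 9, 29, -34, -3, 19, 3, -30, 9, 29, -34, -3, 19, 3, -30, 9, 29, …
The difference pattern repeats every 7 terms and not for any smaller step, so p = 7.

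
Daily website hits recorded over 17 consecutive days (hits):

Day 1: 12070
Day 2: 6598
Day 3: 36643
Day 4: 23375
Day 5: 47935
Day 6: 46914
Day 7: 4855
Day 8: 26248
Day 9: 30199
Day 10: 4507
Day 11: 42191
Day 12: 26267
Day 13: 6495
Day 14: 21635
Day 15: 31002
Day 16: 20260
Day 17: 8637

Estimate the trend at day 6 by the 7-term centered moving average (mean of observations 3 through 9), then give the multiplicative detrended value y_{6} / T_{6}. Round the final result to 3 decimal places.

Trend T_6 = (36643 + 23375 + 47935 + 46914 + 4855 + 26248 + 30199) / 7 = 216169/7 = 30881.28571
Ratio to trend: 46914 / 30881.28571 = 1.519

1.519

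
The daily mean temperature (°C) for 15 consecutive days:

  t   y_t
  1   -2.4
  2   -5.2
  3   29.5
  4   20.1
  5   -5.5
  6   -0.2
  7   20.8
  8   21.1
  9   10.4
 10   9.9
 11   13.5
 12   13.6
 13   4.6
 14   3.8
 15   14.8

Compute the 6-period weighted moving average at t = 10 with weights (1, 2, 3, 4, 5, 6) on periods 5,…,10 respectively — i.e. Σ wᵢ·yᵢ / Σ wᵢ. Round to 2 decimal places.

12.01

Weighted sum: 1·-5.5 + 2·-0.2 + 3·20.8 + 4·21.1 + 5·10.4 + 6·9.9 = -5.5 + -0.4 + 62.4 + 84.4 + 52.0 + 59.4 = 252.3
Weight total: 1 + 2 + 3 + 4 + 5 + 6 = 21
WMA = 252.3 / 21 = 12.01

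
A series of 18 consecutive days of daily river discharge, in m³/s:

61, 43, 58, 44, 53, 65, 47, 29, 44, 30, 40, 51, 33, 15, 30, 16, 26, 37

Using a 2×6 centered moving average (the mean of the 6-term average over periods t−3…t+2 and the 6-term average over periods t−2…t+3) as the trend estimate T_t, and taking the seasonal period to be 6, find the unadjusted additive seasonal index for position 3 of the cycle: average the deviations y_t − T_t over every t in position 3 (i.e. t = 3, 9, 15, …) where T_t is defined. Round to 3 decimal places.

2.667

Season position 3 occurs at t = 9, 15 (where T_t is defined).
t=9: T_9 = 41.33333; y_9 − T_9 = 44 − 41.33333 = 2.66667
t=15: T_15 = 27.33333; y_15 − T_15 = 30 − 27.33333 = 2.66667
Mean deviation: (2.66667 + 2.66667) / 2 = 2.667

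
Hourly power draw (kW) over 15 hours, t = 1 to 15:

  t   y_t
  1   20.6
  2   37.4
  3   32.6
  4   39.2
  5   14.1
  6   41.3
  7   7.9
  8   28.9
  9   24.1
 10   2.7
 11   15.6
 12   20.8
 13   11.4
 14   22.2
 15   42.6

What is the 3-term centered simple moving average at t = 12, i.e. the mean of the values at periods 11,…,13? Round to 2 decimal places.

15.93

Sum of periods 11–13: 15.6 + 20.8 + 11.4 = 47.8
Divide by 3: 47.8 / 3 = 15.93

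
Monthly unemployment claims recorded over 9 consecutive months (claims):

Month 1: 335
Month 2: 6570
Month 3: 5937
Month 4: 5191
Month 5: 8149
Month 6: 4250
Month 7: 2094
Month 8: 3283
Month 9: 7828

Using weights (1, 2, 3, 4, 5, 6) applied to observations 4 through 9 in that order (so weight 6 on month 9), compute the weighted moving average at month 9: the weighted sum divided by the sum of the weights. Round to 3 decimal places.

Weighted sum: 1·5191 + 2·8149 + 3·4250 + 4·2094 + 5·3283 + 6·7828 = 5191 + 16298 + 12750 + 8376 + 16415 + 46968 = 105998
Weight total: 1 + 2 + 3 + 4 + 5 + 6 = 21
WMA = 105998 / 21 = 5047.524

5047.524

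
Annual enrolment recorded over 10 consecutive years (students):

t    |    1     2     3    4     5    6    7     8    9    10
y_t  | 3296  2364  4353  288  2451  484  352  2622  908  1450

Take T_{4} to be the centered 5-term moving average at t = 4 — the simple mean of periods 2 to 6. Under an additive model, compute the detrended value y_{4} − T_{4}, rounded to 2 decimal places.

Trend T_4 = (2364 + 4353 + 288 + 2451 + 484) / 5 = 9940/5 = 1988.0000
Detrended value: 288 − 1988.0000 = -1700.00

-1700.00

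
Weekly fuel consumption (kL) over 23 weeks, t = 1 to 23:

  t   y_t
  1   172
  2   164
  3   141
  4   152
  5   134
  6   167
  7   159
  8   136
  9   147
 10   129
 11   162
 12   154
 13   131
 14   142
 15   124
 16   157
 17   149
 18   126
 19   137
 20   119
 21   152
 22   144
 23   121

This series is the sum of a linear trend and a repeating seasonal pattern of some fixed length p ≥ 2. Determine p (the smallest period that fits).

First differences y_{t+1} − y_t: -8, -23, 11, -18, 33, -8, -23, 11, -18, 33, -8, -23, …
The difference pattern repeats every 5 terms and not for any smaller step, so p = 5.

5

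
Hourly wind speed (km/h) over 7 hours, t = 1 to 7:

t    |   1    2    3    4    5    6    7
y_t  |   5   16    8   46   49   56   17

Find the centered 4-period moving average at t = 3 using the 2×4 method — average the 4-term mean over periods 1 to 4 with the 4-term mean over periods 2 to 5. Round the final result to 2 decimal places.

24.25

Sum over 1–4: 5 + 16 + 8 + 46 = 75
Sum over 2–5: 16 + 8 + 46 + 49 = 119
CMA at t=3 = (75 + 119) / (2·4) = 194 / 8 = 24.25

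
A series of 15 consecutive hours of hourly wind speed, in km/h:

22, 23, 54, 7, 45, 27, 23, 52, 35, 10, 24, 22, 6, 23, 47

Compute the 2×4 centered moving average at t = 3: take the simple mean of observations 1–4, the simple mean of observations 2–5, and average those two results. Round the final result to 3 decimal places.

29.375

Sum over 1–4: 22 + 23 + 54 + 7 = 106
Sum over 2–5: 23 + 54 + 7 + 45 = 129
CMA at t=3 = (106 + 129) / (2·4) = 235 / 8 = 29.375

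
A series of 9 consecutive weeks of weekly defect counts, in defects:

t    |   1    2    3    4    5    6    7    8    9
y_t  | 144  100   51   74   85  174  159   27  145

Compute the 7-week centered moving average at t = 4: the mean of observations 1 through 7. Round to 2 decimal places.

Sum of periods 1–7: 144 + 100 + 51 + 74 + 85 + 174 + 159 = 787
Divide by 7: 787 / 7 = 112.43

112.43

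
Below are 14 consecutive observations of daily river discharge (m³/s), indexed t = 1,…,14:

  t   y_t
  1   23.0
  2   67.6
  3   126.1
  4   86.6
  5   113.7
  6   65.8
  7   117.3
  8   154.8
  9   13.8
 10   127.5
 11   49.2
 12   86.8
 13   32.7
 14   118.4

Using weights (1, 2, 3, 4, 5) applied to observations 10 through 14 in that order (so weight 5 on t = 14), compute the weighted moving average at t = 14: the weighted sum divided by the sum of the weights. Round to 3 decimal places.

Weighted sum: 1·127.5 + 2·49.2 + 3·86.8 + 4·32.7 + 5·118.4 = 127.5 + 98.4 + 260.4 + 130.8 + 592.0 = 1209.1
Weight total: 1 + 2 + 3 + 4 + 5 = 15
WMA = 1209.1 / 15 = 80.607

80.607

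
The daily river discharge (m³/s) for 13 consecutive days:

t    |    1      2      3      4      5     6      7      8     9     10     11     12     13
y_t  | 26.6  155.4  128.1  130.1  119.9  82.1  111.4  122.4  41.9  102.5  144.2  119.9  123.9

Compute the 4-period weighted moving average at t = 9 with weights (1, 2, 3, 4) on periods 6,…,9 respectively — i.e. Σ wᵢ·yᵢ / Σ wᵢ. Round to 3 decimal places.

83.970

Weighted sum: 1·82.1 + 2·111.4 + 3·122.4 + 4·41.9 = 82.1 + 222.8 + 367.2 + 167.6 = 839.7
Weight total: 1 + 2 + 3 + 4 = 10
WMA = 839.7 / 10 = 83.970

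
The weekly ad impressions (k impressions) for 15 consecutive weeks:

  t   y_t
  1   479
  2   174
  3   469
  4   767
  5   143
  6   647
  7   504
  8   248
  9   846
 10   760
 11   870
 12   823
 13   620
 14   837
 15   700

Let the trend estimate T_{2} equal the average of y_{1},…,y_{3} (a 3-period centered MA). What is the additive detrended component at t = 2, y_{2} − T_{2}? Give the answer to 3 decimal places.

-200.000

Trend T_2 = (479 + 174 + 469) / 3 = 1122/3 = 374.00000
Detrended value: 174 − 374.00000 = -200.000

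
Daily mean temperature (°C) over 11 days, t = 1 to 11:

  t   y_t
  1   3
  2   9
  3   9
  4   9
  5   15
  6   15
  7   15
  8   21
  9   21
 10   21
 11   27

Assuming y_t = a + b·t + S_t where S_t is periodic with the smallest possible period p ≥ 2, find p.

3

First differences y_{t+1} − y_t: 6, 0, 0, 6, 0, 0, 6, 0, …
The difference pattern repeats every 3 terms and not for any smaller step, so p = 3.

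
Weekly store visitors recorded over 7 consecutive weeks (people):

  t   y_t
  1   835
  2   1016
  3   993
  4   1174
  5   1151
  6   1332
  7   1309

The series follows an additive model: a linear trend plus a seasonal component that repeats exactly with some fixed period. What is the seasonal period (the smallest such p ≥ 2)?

First differences y_{t+1} − y_t: 181, -23, 181, -23, 181, -23, …
The difference pattern repeats every 2 terms and not for any smaller step, so p = 2.

2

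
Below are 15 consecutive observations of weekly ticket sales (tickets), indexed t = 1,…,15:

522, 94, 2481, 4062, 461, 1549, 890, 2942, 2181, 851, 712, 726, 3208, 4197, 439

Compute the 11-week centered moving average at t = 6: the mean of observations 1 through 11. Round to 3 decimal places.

Sum of periods 1–11: 522 + 94 + 2481 + 4062 + 461 + 1549 + 890 + 2942 + 2181 + 851 + 712 = 16745
Divide by 11: 16745 / 11 = 1522.273

1522.273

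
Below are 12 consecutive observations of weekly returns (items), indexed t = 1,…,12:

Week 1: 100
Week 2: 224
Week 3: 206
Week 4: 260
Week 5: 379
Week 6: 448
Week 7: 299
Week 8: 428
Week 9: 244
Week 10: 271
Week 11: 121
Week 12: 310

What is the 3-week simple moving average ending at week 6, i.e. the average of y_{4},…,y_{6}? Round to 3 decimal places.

362.333

Sum of periods 4–6: 260 + 379 + 448 = 1087
Divide by 3: 1087 / 3 = 362.333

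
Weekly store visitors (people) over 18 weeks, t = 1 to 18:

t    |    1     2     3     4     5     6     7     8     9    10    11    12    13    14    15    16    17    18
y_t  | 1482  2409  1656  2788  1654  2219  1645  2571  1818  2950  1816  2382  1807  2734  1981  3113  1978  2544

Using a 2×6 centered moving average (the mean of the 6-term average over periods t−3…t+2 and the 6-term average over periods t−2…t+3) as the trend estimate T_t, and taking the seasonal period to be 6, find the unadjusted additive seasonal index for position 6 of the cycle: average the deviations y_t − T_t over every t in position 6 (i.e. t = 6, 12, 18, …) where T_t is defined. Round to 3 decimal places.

Season position 6 occurs at t = 6, 12 (where T_t is defined).
t=6: T_6 = 2102.33333; y_6 − T_6 = 2219 − 2102.33333 = 116.66667
t=12: T_12 = 2264.75000; y_12 − T_12 = 2382 − 2264.75000 = 117.25000
Mean deviation: (116.66667 + 117.25000) / 2 = 116.958

116.958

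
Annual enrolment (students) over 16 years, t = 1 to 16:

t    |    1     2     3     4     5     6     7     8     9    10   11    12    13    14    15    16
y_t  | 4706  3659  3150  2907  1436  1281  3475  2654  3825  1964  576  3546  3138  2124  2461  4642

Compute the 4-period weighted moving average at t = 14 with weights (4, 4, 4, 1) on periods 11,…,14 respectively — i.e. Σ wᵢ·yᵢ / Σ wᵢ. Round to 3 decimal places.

Weighted sum: 4·576 + 4·3546 + 4·3138 + 1·2124 = 2304 + 14184 + 12552 + 2124 = 31164
Weight total: 4 + 4 + 4 + 1 = 13
WMA = 31164 / 13 = 2397.231

2397.231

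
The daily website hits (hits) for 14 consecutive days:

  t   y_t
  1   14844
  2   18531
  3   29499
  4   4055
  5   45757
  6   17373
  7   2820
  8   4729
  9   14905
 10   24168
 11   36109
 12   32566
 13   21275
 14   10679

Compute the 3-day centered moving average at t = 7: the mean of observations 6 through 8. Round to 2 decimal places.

Sum of periods 6–8: 17373 + 2820 + 4729 = 24922
Divide by 3: 24922 / 3 = 8307.33

8307.33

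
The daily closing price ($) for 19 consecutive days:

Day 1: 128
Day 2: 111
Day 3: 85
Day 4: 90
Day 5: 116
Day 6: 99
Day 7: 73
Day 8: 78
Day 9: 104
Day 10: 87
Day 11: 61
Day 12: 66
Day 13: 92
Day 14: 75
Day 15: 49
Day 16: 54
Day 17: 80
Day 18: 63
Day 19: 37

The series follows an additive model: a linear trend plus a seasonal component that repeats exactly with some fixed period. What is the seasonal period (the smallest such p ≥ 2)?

First differences y_{t+1} − y_t: -17, -26, 5, 26, -17, -26, 5, 26, -17, -26, …
The difference pattern repeats every 4 terms and not for any smaller step, so p = 4.

4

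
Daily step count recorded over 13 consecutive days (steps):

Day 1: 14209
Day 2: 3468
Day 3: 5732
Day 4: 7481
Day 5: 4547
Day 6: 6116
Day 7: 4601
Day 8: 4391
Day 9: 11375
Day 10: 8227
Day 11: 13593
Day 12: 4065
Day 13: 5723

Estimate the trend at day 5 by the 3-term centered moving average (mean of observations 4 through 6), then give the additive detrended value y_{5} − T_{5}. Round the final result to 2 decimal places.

-1501.00

Trend T_5 = (7481 + 4547 + 6116) / 3 = 18144/3 = 6048.0000
Detrended value: 4547 − 6048.0000 = -1501.00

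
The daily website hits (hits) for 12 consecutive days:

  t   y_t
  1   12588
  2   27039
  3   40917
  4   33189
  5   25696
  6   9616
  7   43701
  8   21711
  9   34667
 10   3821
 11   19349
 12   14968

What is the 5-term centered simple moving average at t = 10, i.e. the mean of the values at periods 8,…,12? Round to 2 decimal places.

18903.20

Sum of periods 8–12: 21711 + 34667 + 3821 + 19349 + 14968 = 94516
Divide by 5: 94516 / 5 = 18903.20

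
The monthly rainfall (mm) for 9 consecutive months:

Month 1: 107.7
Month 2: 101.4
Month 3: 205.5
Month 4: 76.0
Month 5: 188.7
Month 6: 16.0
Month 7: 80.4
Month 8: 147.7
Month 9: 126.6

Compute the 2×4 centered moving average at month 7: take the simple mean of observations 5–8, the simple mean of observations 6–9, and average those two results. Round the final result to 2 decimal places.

100.44

Sum over 5–8: 188.7 + 16.0 + 80.4 + 147.7 = 432.8
Sum over 6–9: 16.0 + 80.4 + 147.7 + 126.6 = 370.7
CMA at t=7 = (432.8 + 370.7) / (2·4) = 803.5 / 8 = 100.44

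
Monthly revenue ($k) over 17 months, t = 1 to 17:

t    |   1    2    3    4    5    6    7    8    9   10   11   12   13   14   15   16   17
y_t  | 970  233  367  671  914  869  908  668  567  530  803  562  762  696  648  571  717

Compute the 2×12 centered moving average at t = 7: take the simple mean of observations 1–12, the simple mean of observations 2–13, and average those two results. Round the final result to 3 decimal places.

Sum over 1–12: 970 + 233 + 367 + 671 + 914 + 869 + 908 + 668 + 567 + 530 + 803 + 562 = 8062
Sum over 2–13: 233 + 367 + 671 + 914 + 869 + 908 + 668 + 567 + 530 + 803 + 562 + 762 = 7854
CMA at t=7 = (8062 + 7854) / (2·12) = 15916 / 24 = 663.167

663.167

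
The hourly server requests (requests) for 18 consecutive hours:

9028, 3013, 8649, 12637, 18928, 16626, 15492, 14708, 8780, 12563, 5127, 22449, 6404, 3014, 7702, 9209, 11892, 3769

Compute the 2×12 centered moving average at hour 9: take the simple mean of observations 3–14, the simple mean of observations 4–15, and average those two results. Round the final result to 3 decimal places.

12075.292

Sum over 3–14: 8649 + 12637 + 18928 + 16626 + 15492 + 14708 + 8780 + 12563 + 5127 + 22449 + 6404 + 3014 = 145377
Sum over 4–15: 12637 + 18928 + 16626 + 15492 + 14708 + 8780 + 12563 + 5127 + 22449 + 6404 + 3014 + 7702 = 144430
CMA at t=9 = (145377 + 144430) / (2·12) = 289807 / 24 = 12075.292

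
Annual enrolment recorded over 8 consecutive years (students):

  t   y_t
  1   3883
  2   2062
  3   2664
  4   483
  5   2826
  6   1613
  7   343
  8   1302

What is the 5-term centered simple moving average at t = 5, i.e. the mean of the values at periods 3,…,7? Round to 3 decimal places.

1585.800

Sum of periods 3–7: 2664 + 483 + 2826 + 1613 + 343 = 7929
Divide by 5: 7929 / 5 = 1585.800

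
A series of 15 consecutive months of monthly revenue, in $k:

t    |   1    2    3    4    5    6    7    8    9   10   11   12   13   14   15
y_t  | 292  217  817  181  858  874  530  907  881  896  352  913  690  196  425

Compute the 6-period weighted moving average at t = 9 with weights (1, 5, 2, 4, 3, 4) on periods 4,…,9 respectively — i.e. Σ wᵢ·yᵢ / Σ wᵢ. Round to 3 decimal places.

Weighted sum: 1·181 + 5·858 + 2·874 + 4·530 + 3·907 + 4·881 = 181 + 4290 + 1748 + 2120 + 2721 + 3524 = 14584
Weight total: 1 + 5 + 2 + 4 + 3 + 4 = 19
WMA = 14584 / 19 = 767.579

767.579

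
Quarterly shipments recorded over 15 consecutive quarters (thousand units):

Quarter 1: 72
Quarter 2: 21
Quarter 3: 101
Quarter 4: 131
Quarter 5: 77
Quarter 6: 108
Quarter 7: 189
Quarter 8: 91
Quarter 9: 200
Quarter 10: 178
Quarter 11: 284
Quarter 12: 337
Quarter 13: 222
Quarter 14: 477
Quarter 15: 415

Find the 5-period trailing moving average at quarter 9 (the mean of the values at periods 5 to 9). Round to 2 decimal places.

Sum of periods 5–9: 77 + 108 + 189 + 91 + 200 = 665
Divide by 5: 665 / 5 = 133.00

133.00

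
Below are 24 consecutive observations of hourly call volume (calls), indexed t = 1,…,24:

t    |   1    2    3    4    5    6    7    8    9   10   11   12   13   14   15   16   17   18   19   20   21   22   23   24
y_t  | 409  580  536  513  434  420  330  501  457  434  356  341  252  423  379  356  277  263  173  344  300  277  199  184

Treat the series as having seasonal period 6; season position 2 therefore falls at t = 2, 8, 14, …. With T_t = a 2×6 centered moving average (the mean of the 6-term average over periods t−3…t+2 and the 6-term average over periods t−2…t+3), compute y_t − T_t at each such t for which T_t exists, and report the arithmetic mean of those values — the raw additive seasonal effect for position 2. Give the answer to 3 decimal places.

Season position 2 occurs at t = 8, 14, 20 (where T_t is defined).
t=8: T_8 = 422.83333; y_8 − T_8 = 501 − 422.83333 = 78.16667
t=14: T_14 = 344.58333; y_14 − T_14 = 423 − 344.58333 = 78.41667
t=20: T_20 = 265.83333; y_20 − T_20 = 344 − 265.83333 = 78.16667
Mean deviation: (78.16667 + 78.41667 + 78.16667) / 3 = 78.250

78.250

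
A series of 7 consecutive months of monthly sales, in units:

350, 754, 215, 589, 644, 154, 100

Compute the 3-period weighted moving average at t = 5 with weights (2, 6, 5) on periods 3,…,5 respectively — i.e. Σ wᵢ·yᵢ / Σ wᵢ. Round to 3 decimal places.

Weighted sum: 2·215 + 6·589 + 5·644 = 430 + 3534 + 3220 = 7184
Weight total: 2 + 6 + 5 = 13
WMA = 7184 / 13 = 552.615

552.615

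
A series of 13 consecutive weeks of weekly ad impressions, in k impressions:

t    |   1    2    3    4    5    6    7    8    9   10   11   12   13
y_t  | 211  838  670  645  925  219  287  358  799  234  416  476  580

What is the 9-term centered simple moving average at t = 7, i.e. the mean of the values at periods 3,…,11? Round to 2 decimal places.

505.89

Sum of periods 3–11: 670 + 645 + 925 + 219 + 287 + 358 + 799 + 234 + 416 = 4553
Divide by 9: 4553 / 9 = 505.89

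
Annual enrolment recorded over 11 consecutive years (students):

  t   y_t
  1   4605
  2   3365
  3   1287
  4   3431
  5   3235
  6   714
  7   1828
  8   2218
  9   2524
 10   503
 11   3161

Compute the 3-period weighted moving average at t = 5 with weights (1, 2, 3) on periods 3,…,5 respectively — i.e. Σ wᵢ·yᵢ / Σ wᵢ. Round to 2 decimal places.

2975.67

Weighted sum: 1·1287 + 2·3431 + 3·3235 = 1287 + 6862 + 9705 = 17854
Weight total: 1 + 2 + 3 = 6
WMA = 17854 / 6 = 2975.67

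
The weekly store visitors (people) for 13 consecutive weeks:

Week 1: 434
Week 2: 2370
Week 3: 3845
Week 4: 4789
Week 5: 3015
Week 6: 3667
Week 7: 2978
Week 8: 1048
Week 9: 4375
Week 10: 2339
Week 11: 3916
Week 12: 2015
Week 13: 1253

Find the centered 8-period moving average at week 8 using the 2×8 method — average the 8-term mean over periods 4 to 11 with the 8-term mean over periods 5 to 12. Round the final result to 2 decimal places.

3092.50

Sum over 4–11: 4789 + 3015 + 3667 + 2978 + 1048 + 4375 + 2339 + 3916 = 26127
Sum over 5–12: 3015 + 3667 + 2978 + 1048 + 4375 + 2339 + 3916 + 2015 = 23353
CMA at t=8 = (26127 + 23353) / (2·8) = 49480 / 16 = 3092.50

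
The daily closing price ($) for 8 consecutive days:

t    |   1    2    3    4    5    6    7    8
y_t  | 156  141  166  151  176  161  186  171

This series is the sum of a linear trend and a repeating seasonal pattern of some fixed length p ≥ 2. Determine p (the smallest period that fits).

2

First differences y_{t+1} − y_t: -15, 25, -15, 25, -15, 25, …
The difference pattern repeats every 2 terms and not for any smaller step, so p = 2.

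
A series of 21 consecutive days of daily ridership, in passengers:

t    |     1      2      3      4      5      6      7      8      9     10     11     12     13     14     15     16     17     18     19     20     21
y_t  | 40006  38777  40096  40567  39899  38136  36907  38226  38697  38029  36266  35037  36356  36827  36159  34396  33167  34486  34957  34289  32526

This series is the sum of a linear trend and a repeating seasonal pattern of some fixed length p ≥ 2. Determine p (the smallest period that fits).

First differences y_{t+1} − y_t: -1229, 1319, 471, -668, -1763, -1229, 1319, 471, -668, -1763, -1229, 1319, …
The difference pattern repeats every 5 terms and not for any smaller step, so p = 5.

5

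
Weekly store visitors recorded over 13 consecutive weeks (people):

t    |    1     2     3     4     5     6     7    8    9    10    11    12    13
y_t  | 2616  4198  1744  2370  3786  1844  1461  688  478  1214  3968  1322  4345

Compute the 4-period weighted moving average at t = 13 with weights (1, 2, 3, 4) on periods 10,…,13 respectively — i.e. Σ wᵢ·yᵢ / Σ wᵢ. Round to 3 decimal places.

3049.600

Weighted sum: 1·1214 + 2·3968 + 3·1322 + 4·4345 = 1214 + 7936 + 3966 + 17380 = 30496
Weight total: 1 + 2 + 3 + 4 = 10
WMA = 30496 / 10 = 3049.600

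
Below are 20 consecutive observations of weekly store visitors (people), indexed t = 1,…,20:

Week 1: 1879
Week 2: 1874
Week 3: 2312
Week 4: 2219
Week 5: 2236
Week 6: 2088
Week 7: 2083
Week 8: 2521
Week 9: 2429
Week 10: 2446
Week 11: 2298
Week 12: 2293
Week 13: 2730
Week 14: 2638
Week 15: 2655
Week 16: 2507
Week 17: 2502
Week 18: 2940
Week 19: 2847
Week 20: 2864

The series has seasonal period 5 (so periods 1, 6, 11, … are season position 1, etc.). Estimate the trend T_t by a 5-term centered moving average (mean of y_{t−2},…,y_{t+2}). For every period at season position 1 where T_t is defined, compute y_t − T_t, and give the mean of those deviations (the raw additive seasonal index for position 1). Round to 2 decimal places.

-141.33

Season position 1 occurs at t = 6, 11, 16 (where T_t is defined).
t=6: T_6 = 2229.4000; y_6 − T_6 = 2088 − 2229.4000 = -141.4000
t=11: T_11 = 2439.2000; y_11 − T_11 = 2298 − 2439.2000 = -141.2000
t=16: T_16 = 2648.4000; y_16 − T_16 = 2507 − 2648.4000 = -141.4000
Mean deviation: (-141.4000 + -141.2000 + -141.4000) / 3 = -141.33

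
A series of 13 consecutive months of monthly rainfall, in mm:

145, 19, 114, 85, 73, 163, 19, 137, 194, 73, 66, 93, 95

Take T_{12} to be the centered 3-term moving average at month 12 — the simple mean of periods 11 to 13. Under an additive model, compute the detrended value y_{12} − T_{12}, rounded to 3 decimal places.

8.333

Trend T_12 = (66 + 93 + 95) / 3 = 254/3 = 84.66667
Detrended value: 93 − 84.66667 = 8.333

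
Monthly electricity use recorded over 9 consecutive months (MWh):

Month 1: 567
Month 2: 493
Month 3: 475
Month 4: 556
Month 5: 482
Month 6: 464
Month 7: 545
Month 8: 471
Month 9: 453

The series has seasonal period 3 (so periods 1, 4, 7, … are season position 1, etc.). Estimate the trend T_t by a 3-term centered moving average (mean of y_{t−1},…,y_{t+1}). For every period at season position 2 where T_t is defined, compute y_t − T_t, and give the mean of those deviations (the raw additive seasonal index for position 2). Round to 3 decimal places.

Season position 2 occurs at t = 2, 5, 8 (where T_t is defined).
t=2: T_2 = 511.66667; y_2 − T_2 = 493 − 511.66667 = -18.66667
t=5: T_5 = 500.66667; y_5 − T_5 = 482 − 500.66667 = -18.66667
t=8: T_8 = 489.66667; y_8 − T_8 = 471 − 489.66667 = -18.66667
Mean deviation: (-18.66667 + -18.66667 + -18.66667) / 3 = -18.667

-18.667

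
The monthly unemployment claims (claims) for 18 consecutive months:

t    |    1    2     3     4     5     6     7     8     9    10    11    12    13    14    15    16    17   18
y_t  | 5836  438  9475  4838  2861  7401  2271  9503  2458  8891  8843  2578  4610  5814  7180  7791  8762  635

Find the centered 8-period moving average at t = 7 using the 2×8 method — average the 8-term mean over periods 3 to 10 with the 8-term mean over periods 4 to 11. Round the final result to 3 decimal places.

5922.750

Sum over 3–10: 9475 + 4838 + 2861 + 7401 + 2271 + 9503 + 2458 + 8891 = 47698
Sum over 4–11: 4838 + 2861 + 7401 + 2271 + 9503 + 2458 + 8891 + 8843 = 47066
CMA at t=7 = (47698 + 47066) / (2·8) = 94764 / 16 = 5922.750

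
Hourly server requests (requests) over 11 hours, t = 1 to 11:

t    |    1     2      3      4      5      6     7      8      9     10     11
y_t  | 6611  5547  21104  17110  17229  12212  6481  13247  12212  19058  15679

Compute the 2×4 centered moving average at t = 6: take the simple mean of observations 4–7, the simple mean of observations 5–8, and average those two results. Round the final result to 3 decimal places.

12775.125

Sum over 4–7: 17110 + 17229 + 12212 + 6481 = 53032
Sum over 5–8: 17229 + 12212 + 6481 + 13247 = 49169
CMA at t=6 = (53032 + 49169) / (2·4) = 102201 / 8 = 12775.125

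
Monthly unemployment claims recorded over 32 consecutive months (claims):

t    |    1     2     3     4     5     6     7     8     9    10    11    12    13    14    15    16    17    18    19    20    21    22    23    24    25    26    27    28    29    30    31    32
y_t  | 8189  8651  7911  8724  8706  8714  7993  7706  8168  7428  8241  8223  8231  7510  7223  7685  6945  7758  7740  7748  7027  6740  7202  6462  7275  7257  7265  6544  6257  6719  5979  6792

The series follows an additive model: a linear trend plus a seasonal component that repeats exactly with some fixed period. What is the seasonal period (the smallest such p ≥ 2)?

First differences y_{t+1} − y_t: 462, -740, 813, -18, 8, -721, -287, 462, -740, 813, -18, 8, -721, -287, 462, -740, …
The difference pattern repeats every 7 terms and not for any smaller step, so p = 7.

7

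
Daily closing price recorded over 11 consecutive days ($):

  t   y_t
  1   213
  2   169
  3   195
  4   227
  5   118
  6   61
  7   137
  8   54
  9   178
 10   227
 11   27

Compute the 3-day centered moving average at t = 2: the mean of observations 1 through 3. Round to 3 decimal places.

192.333

Sum of periods 1–3: 213 + 169 + 195 = 577
Divide by 3: 577 / 3 = 192.333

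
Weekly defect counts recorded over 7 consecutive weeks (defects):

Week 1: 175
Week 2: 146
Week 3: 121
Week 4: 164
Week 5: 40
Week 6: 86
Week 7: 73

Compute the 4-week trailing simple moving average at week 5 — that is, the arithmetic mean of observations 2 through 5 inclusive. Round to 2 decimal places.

117.75

Sum of periods 2–5: 146 + 121 + 164 + 40 = 471
Divide by 4: 471 / 4 = 117.75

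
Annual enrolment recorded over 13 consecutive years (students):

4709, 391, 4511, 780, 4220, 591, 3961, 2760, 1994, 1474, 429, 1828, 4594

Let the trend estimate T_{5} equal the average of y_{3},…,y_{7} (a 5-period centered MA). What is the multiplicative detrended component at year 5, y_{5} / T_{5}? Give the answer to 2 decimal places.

Trend T_5 = (4511 + 780 + 4220 + 591 + 3961) / 5 = 14063/5 = 2812.6000
Ratio to trend: 4220 / 2812.6000 = 1.50

1.50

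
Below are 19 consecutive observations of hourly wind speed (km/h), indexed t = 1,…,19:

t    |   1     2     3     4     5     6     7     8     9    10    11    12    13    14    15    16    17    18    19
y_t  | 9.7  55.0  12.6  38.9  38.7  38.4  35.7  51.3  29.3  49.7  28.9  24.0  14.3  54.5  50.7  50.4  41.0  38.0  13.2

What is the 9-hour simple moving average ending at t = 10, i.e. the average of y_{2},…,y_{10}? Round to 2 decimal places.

38.84

Sum of periods 2–10: 55.0 + 12.6 + 38.9 + 38.7 + 38.4 + 35.7 + 51.3 + 29.3 + 49.7 = 349.6
Divide by 9: 349.6 / 9 = 38.84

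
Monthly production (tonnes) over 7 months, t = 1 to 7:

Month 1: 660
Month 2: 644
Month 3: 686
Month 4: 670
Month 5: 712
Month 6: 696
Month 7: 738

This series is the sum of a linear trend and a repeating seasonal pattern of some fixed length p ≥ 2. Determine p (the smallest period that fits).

2

First differences y_{t+1} − y_t: -16, 42, -16, 42, -16, 42, …
The difference pattern repeats every 2 terms and not for any smaller step, so p = 2.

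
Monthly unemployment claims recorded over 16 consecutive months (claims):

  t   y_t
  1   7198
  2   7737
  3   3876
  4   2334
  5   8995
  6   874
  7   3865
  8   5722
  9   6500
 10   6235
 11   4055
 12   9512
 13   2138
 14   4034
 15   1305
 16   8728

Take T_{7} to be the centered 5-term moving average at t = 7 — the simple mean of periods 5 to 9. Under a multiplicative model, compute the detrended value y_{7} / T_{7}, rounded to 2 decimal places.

0.74

Trend T_7 = (8995 + 874 + 3865 + 5722 + 6500) / 5 = 25956/5 = 5191.2000
Ratio to trend: 3865 / 5191.2000 = 0.74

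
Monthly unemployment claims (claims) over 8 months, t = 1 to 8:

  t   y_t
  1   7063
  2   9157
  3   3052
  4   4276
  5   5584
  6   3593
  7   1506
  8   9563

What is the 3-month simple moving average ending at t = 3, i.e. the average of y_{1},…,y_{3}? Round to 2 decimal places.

Sum of periods 1–3: 7063 + 9157 + 3052 = 19272
Divide by 3: 19272 / 3 = 6424.00

6424.00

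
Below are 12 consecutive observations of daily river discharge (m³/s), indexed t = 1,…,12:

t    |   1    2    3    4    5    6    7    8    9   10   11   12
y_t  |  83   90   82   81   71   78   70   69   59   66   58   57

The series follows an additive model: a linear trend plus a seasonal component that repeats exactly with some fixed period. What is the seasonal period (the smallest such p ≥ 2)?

First differences y_{t+1} − y_t: 7, -8, -1, -10, 7, -8, -1, -10, 7, -8, …
The difference pattern repeats every 4 terms and not for any smaller step, so p = 4.

4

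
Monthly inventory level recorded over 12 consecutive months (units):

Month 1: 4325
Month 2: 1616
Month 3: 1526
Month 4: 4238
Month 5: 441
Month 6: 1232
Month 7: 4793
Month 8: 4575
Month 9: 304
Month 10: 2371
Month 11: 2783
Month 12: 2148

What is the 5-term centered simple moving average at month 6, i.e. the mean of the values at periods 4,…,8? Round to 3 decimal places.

Sum of periods 4–8: 4238 + 441 + 1232 + 4793 + 4575 = 15279
Divide by 5: 15279 / 5 = 3055.800

3055.800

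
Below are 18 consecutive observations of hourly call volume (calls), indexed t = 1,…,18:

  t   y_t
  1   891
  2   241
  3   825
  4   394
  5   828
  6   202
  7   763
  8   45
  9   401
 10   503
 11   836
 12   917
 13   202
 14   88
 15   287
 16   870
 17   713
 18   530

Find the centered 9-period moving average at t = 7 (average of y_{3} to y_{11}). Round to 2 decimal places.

Sum of periods 3–11: 825 + 394 + 828 + 202 + 763 + 45 + 401 + 503 + 836 = 4797
Divide by 9: 4797 / 9 = 533.00

533.00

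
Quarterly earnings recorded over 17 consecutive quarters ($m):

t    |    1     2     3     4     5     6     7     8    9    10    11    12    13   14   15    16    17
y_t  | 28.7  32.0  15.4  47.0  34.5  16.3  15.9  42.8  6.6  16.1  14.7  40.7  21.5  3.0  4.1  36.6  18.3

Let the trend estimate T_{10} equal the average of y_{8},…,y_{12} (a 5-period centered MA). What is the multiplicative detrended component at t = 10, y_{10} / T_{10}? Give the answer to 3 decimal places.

Trend T_10 = (42.8 + 6.6 + 16.1 + 14.7 + 40.7) / 5 = 120.9/5 = 24.18000
Ratio to trend: 16.1 / 24.18000 = 0.666

0.666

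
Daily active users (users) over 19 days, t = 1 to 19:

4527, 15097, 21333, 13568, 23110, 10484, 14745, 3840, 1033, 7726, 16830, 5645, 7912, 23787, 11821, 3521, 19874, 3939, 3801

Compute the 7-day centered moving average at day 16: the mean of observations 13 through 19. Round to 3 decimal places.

Sum of periods 13–19: 7912 + 23787 + 11821 + 3521 + 19874 + 3939 + 3801 = 74655
Divide by 7: 74655 / 7 = 10665.000

10665.000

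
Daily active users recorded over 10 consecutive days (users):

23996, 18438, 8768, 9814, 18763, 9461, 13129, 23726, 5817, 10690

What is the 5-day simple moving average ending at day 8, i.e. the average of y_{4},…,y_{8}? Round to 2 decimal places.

Sum of periods 4–8: 9814 + 18763 + 9461 + 13129 + 23726 = 74893
Divide by 5: 74893 / 5 = 14978.60

14978.60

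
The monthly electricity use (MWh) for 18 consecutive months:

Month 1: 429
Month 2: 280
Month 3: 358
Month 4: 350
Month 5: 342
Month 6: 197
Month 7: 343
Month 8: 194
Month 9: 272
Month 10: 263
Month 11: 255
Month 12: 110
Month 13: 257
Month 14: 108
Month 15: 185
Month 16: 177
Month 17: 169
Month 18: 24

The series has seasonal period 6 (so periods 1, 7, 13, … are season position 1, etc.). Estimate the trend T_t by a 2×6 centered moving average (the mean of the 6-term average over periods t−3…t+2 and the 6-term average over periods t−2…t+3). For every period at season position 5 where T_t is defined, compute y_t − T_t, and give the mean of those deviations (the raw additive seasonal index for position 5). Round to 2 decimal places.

Season position 5 occurs at t = 5, 11 (where T_t is defined).
t=5: T_5 = 304.5000; y_5 − T_5 = 342 − 304.5000 = 37.5000
t=11: T_11 = 218.0000; y_11 − T_11 = 255 − 218.0000 = 37.0000
Mean deviation: (37.5000 + 37.0000) / 2 = 37.25

37.25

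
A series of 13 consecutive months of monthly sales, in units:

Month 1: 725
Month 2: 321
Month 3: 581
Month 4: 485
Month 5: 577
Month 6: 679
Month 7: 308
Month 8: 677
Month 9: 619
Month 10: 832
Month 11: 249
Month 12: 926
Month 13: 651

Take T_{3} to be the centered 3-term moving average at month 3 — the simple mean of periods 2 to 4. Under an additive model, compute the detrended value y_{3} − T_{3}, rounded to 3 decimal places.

Trend T_3 = (321 + 581 + 485) / 3 = 1387/3 = 462.33333
Detrended value: 581 − 462.33333 = 118.667

118.667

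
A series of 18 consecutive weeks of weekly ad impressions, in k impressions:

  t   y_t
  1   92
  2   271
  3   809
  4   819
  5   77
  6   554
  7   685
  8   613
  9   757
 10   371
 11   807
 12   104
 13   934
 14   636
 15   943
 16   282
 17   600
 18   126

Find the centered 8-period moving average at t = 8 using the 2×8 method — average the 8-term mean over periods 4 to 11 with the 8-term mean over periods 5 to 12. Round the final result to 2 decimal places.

540.69

Sum over 4–11: 819 + 77 + 554 + 685 + 613 + 757 + 371 + 807 = 4683
Sum over 5–12: 77 + 554 + 685 + 613 + 757 + 371 + 807 + 104 = 3968
CMA at t=8 = (4683 + 3968) / (2·8) = 8651 / 16 = 540.69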